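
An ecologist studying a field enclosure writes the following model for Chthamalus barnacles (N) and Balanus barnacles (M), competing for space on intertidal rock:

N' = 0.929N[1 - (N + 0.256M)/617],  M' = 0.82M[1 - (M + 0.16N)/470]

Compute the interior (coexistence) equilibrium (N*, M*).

N* ≈ 518, M* ≈ 387

Setting both brackets to zero gives the nullclines N + 0.256M = 617 and 0.16N + M = 470.
Substituting M = 470 - 0.16N into the first: N(1 - 0.256·0.16) = 617 - 0.256·470.
So N* = 497/0.959 = 518, and then M* = 470 - 0.16·518 = 387.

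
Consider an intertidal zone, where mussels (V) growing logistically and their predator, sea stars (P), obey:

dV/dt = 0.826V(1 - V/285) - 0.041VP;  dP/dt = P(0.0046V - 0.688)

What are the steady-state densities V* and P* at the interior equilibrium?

V* ≈ 150, P* ≈ 9.57

From dP/dt = 0 with P > 0: 0.0046V* = 0.688, so V* = 150.
Substitute into dV/dt = 0: 0.826(1 - 150/285) = 0.041P*.
The bracket is 0.475, giving P* = 0.393/0.041 = 9.57.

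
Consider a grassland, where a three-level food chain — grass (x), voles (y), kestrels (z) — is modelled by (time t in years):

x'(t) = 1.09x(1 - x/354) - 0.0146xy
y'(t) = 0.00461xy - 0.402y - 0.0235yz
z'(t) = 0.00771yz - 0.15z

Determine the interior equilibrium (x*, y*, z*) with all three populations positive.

x* ≈ 262, y* ≈ 19.5, z* ≈ 34.2

From dz/dt = 0: 0.00771y* = 0.15, so y* = 19.5.
From dx/dt = 0: 1.09(1 - x*/354) = 0.0146·19.5, giving x* = 354·(1 - 0.261) = 262.
From dy/dt = 0: 0.00461·262 - 0.402 = 0.0235z*, so z* = 0.805/0.0235 = 34.2.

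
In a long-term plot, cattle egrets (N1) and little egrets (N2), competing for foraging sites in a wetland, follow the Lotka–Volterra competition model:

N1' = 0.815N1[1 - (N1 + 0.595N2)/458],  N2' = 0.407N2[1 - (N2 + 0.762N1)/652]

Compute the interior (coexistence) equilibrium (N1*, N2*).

Setting both brackets to zero gives the nullclines N1 + 0.595N2 = 458 and 0.762N1 + N2 = 652.
Substituting N2 = 652 - 0.762N1 into the first: N1(1 - 0.595·0.762) = 458 - 0.595·652.
So N1* = 70.1/0.547 = 128, and then N2* = 652 - 0.762·128 = 554.

N1* ≈ 128, N2* ≈ 554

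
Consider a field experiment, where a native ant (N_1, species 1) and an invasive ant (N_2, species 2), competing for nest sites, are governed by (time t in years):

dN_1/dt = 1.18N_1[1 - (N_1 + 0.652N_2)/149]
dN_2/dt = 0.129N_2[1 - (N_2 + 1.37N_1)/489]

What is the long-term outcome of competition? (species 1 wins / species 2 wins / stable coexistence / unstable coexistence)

species 2 excludes species 1

Compare the nullcline intercepts: K1/α12 = 149/0.652 = 229 < K2 = 489; K2/α21 = 489/1.37 = 357 > K1 = 149.
Since the inequalities point opposite ways, species 2 can invade but species 1 cannot.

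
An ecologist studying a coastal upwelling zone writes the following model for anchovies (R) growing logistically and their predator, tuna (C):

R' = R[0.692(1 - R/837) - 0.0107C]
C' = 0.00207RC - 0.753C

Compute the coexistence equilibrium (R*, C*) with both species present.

From dC/dt = 0 with C > 0: 0.00207R* = 0.753, so R* = 364.
Substitute into dR/dt = 0: 0.692(1 - 364/837) = 0.0107C*.
The bracket is 0.565, giving C* = 0.391/0.0107 = 36.6.

R* ≈ 364, C* ≈ 36.6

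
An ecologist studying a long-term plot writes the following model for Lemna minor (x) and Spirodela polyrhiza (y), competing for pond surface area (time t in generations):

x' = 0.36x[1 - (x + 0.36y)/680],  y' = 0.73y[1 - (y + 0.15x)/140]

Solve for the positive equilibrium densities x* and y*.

Setting both brackets to zero gives the nullclines x + 0.36y = 680 and 0.15x + y = 140.
Substituting y = 140 - 0.15x into the first: x(1 - 0.36·0.15) = 680 - 0.36·140.
So x* = 630/0.946 = 666, and then y* = 140 - 0.15·666 = 40.2.

x* ≈ 666, y* ≈ 40.2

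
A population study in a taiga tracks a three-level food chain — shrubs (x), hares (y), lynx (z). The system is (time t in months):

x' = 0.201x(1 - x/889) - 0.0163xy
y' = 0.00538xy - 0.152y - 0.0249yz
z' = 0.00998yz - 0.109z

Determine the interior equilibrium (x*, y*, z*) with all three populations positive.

From dz/dt = 0: 0.00998y* = 0.109, so y* = 10.9.
From dx/dt = 0: 0.201(1 - x*/889) = 0.0163·10.9, giving x* = 889·(1 - 0.886) = 102.
From dy/dt = 0: 0.00538·102 - 0.152 = 0.0249z*, so z* = 0.395/0.0249 = 15.9.

x* ≈ 102, y* ≈ 10.9, z* ≈ 15.9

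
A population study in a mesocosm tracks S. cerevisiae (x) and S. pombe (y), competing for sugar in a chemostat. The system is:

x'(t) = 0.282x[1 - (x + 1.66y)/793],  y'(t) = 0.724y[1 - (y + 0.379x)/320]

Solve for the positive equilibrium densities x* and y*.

x* ≈ 706, y* ≈ 52.5

Setting both brackets to zero gives the nullclines x + 1.66y = 793 and 0.379x + y = 320.
Substituting y = 320 - 0.379x into the first: x(1 - 1.66·0.379) = 793 - 1.66·320.
So x* = 262/0.371 = 706, and then y* = 320 - 0.379·706 = 52.5.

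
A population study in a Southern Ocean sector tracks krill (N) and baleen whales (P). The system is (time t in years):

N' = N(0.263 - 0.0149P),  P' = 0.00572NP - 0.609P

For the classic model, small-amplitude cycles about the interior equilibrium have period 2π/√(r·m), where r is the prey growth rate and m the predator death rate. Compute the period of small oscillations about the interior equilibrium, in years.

Here r = 0.263 and m = 0.609, so r·m = 0.16.
ω = √0.16 = 0.4 per year, hence T = 2π/ω ≈ 15.7 years.

T ≈ 15.7 years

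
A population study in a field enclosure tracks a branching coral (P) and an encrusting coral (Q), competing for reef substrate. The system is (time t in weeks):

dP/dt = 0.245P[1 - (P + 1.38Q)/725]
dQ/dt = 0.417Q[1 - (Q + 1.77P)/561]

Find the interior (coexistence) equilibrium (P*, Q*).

P* ≈ 34.1, Q* ≈ 501

Setting both brackets to zero gives the nullclines P + 1.38Q = 725 and 1.77P + Q = 561.
Substituting Q = 561 - 1.77P into the first: P(1 - 1.38·1.77) = 725 - 1.38·561.
So P* = -49.2/-1.44 = 34.1, and then Q* = 561 - 1.77·34.1 = 501.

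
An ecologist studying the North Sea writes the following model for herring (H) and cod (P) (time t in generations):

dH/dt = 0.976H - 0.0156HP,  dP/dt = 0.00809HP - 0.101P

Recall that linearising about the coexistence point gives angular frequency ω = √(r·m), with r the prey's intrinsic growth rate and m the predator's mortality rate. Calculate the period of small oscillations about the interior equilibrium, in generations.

T ≈ 20 generations

Here r = 0.976 and m = 0.101, so r·m = 0.0986.
ω = √0.0986 = 0.314 per generation, hence T = 2π/ω ≈ 20 generations.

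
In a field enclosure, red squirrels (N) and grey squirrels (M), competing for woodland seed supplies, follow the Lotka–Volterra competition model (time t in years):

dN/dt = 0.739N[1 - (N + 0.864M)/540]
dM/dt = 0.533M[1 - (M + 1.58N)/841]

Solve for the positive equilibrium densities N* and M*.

Setting both brackets to zero gives the nullclines N + 0.864M = 540 and 1.58N + M = 841.
Substituting M = 841 - 1.58N into the first: N(1 - 0.864·1.58) = 540 - 0.864·841.
So N* = -187/-0.365 = 511, and then M* = 841 - 1.58·511 = 33.4.

N* ≈ 511, M* ≈ 33.4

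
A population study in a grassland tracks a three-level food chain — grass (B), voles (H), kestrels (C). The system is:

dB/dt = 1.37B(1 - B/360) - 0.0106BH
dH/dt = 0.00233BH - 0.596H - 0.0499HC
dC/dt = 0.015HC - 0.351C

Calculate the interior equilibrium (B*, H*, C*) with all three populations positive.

B* ≈ 295, H* ≈ 23.4, C* ≈ 1.82

From dC/dt = 0: 0.015H* = 0.351, so H* = 23.4.
From dB/dt = 0: 1.37(1 - B*/360) = 0.0106·23.4, giving B* = 360·(1 - 0.181) = 295.
From dH/dt = 0: 0.00233·295 - 0.596 = 0.0499C*, so C* = 0.0909/0.0499 = 1.82.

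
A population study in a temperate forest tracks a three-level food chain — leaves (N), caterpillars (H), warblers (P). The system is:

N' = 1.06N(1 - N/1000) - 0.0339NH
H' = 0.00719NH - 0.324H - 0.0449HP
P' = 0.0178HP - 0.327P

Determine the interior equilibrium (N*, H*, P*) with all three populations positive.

N* ≈ 412, H* ≈ 18.4, P* ≈ 58.8

From dP/dt = 0: 0.0178H* = 0.327, so H* = 18.4.
From dN/dt = 0: 1.06(1 - N*/1000) = 0.0339·18.4, giving N* = 1000·(1 - 0.588) = 412.
From dH/dt = 0: 0.00719·412 - 0.324 = 0.0449P*, so P* = 2.64/0.0449 = 58.8.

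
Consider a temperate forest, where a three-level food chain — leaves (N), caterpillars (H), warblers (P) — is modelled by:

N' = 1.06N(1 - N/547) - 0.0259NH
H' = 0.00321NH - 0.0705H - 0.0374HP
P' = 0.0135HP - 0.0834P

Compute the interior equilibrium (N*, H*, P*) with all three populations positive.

N* ≈ 464, H* ≈ 6.18, P* ≈ 38

From dP/dt = 0: 0.0135H* = 0.0834, so H* = 6.18.
From dN/dt = 0: 1.06(1 - N*/547) = 0.0259·6.18, giving N* = 547·(1 - 0.151) = 464.
From dH/dt = 0: 0.00321·464 - 0.0705 = 0.0374P*, so P* = 1.42/0.0374 = 38.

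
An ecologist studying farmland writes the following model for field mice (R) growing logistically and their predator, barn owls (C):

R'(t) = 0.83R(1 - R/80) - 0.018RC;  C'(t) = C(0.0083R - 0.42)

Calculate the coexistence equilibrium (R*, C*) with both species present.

From dC/dt = 0 with C > 0: 0.0083R* = 0.42, so R* = 50.6.
Substitute into dR/dt = 0: 0.83(1 - 50.6/80) = 0.018C*.
The bracket is 0.367, giving C* = 0.305/0.018 = 16.9.

R* ≈ 50.6, C* ≈ 16.9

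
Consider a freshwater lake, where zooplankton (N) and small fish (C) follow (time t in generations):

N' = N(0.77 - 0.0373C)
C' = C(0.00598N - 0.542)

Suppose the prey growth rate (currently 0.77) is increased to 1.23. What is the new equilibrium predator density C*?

C* ≈ 33

At the interior fixed point, setting dN/dt = 0 with N > 0 fixes C* = (prey growth rate)/(NC coefficient) — independent of the other coefficients.
With the change, C* = 1.23/0.0373 = 33; it rises from 20.6.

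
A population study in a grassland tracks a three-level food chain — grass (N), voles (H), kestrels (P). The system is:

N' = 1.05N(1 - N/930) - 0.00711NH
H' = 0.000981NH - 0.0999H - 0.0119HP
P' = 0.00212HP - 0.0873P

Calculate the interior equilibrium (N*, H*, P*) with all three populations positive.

N* ≈ 671, H* ≈ 41.2, P* ≈ 46.9

From dP/dt = 0: 0.00212H* = 0.0873, so H* = 41.2.
From dN/dt = 0: 1.05(1 - N*/930) = 0.00711·41.2, giving N* = 930·(1 - 0.279) = 671.
From dH/dt = 0: 0.000981·671 - 0.0999 = 0.0119P*, so P* = 0.558/0.0119 = 46.9.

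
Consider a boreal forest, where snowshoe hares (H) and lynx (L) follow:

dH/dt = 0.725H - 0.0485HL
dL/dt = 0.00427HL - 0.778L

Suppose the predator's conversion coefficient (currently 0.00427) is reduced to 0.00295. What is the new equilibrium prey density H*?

At the interior fixed point, setting dL/dt = 0 with L > 0 fixes H* = (predator death rate)/(HL coefficient) — independent of the other coefficients.
With the change, H* = 0.778/0.00295 = 264; it rises from 182.

H* ≈ 264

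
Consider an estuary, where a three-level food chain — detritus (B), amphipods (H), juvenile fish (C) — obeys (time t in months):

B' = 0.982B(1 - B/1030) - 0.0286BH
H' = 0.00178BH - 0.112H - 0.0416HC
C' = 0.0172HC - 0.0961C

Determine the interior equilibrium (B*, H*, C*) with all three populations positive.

B* ≈ 862, H* ≈ 5.59, C* ≈ 34.2

From dC/dt = 0: 0.0172H* = 0.0961, so H* = 5.59.
From dB/dt = 0: 0.982(1 - B*/1030) = 0.0286·5.59, giving B* = 1030·(1 - 0.163) = 862.
From dH/dt = 0: 0.00178·862 - 0.112 = 0.0416C*, so C* = 1.42/0.0416 = 34.2.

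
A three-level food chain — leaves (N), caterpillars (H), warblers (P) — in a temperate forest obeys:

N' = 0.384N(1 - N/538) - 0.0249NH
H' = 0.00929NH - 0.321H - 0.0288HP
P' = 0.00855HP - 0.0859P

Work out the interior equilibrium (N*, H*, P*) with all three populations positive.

N* ≈ 188, H* ≈ 10, P* ≈ 49.3

From dP/dt = 0: 0.00855H* = 0.0859, so H* = 10.
From dN/dt = 0: 0.384(1 - N*/538) = 0.0249·10, giving N* = 538·(1 - 0.651) = 188.
From dH/dt = 0: 0.00929·188 - 0.321 = 0.0288P*, so P* = 1.42/0.0288 = 49.3.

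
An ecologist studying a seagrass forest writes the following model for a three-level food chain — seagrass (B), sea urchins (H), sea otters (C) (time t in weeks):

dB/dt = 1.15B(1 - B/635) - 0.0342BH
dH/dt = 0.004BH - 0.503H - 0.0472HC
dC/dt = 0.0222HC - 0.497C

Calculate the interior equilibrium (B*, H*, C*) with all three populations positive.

B* ≈ 212, H* ≈ 22.4, C* ≈ 7.33

From dC/dt = 0: 0.0222H* = 0.497, so H* = 22.4.
From dB/dt = 0: 1.15(1 - B*/635) = 0.0342·22.4, giving B* = 635·(1 - 0.666) = 212.
From dH/dt = 0: 0.004·212 - 0.503 = 0.0472C*, so C* = 0.346/0.0472 = 7.33.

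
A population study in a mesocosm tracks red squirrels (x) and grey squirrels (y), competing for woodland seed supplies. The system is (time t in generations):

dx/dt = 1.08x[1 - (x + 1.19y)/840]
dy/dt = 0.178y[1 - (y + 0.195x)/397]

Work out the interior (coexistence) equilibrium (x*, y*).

Setting both brackets to zero gives the nullclines x + 1.19y = 840 and 0.195x + y = 397.
Substituting y = 397 - 0.195x into the first: x(1 - 1.19·0.195) = 840 - 1.19·397.
So x* = 368/0.768 = 479, and then y* = 397 - 0.195·479 = 304.

x* ≈ 479, y* ≈ 304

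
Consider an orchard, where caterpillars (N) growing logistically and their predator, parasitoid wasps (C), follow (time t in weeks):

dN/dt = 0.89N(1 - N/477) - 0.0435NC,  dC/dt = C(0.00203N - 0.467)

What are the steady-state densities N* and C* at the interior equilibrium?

N* ≈ 230, C* ≈ 10.6

From dC/dt = 0 with C > 0: 0.00203N* = 0.467, so N* = 230.
Substitute into dN/dt = 0: 0.89(1 - 230/477) = 0.0435C*.
The bracket is 0.518, giving C* = 0.461/0.0435 = 10.6.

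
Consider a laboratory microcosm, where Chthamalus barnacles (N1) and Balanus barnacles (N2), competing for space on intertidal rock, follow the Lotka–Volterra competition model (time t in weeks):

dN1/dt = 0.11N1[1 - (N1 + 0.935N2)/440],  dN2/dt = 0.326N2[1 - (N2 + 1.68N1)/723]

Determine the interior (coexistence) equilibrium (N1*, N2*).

Setting both brackets to zero gives the nullclines N1 + 0.935N2 = 440 and 1.68N1 + N2 = 723.
Substituting N2 = 723 - 1.68N1 into the first: N1(1 - 0.935·1.68) = 440 - 0.935·723.
So N1* = -236/-0.571 = 413, and then N2* = 723 - 1.68·413 = 28.4.

N1* ≈ 413, N2* ≈ 28.4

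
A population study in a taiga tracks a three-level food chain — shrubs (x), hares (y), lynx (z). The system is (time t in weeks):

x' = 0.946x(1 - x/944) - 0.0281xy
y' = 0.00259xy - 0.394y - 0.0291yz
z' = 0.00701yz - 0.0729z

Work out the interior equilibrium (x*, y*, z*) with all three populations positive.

x* ≈ 652, y* ≈ 10.4, z* ≈ 44.5

From dz/dt = 0: 0.00701y* = 0.0729, so y* = 10.4.
From dx/dt = 0: 0.946(1 - x*/944) = 0.0281·10.4, giving x* = 944·(1 - 0.309) = 652.
From dy/dt = 0: 0.00259·652 - 0.394 = 0.0291z*, so z* = 1.3/0.0291 = 44.5.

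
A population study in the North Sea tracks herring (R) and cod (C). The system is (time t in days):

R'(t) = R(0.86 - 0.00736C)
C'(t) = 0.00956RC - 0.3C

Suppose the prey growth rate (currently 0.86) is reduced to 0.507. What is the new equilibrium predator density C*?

At the interior fixed point, setting dR/dt = 0 with R > 0 fixes C* = (prey growth rate)/(RC coefficient) — independent of the other coefficients.
With the change, C* = 0.507/0.00736 = 68.9; it falls from 117.

C* ≈ 68.9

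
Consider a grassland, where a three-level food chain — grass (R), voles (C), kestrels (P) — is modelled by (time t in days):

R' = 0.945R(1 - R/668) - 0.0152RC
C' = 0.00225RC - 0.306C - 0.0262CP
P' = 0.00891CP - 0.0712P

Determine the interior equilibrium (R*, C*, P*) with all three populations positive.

R* ≈ 582, C* ≈ 7.99, P* ≈ 38.3

From dP/dt = 0: 0.00891C* = 0.0712, so C* = 7.99.
From dR/dt = 0: 0.945(1 - R*/668) = 0.0152·7.99, giving R* = 668·(1 - 0.129) = 582.
From dC/dt = 0: 0.00225·582 - 0.306 = 0.0262P*, so P* = 1/0.0262 = 38.3.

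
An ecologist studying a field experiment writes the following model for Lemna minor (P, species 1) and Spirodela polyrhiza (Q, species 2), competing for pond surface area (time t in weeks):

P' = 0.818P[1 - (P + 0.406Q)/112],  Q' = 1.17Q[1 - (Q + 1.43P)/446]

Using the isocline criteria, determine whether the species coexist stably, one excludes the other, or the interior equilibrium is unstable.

species 2 excludes species 1

Compare the nullcline intercepts: K1/α12 = 112/0.406 = 276 < K2 = 446; K2/α21 = 446/1.43 = 312 > K1 = 112.
Since the inequalities point opposite ways, species 2 can invade but species 1 cannot.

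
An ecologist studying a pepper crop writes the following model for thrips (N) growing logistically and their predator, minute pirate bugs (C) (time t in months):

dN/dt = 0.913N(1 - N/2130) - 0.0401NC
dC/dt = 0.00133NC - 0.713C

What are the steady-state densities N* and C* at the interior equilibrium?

From dC/dt = 0 with C > 0: 0.00133N* = 0.713, so N* = 536.
Substitute into dN/dt = 0: 0.913(1 - 536/2130) = 0.0401C*.
The bracket is 0.748, giving C* = 0.683/0.0401 = 17.

N* ≈ 536, C* ≈ 17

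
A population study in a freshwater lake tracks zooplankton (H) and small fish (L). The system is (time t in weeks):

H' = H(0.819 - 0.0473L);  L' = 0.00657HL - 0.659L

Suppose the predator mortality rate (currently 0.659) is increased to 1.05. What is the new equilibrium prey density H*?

At the interior fixed point, setting dL/dt = 0 with L > 0 fixes H* = (predator death rate)/(HL coefficient) — independent of the other coefficients.
With the change, H* = 1.05/0.00657 = 160; it rises from 100.

H* ≈ 160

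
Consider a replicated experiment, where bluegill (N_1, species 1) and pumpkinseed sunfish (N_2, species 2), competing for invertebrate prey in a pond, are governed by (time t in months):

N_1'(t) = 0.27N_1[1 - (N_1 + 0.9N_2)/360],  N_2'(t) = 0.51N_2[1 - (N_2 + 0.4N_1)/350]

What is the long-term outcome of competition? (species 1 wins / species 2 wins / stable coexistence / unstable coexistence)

Compare the nullcline intercepts: K1/α12 = 360/0.9 = 400 > K2 = 350; K2/α21 = 350/0.4 = 875 > K1 = 360.
Since both inequalities hold, each species can invade when rare, so the interior equilibrium is stable.

stable coexistence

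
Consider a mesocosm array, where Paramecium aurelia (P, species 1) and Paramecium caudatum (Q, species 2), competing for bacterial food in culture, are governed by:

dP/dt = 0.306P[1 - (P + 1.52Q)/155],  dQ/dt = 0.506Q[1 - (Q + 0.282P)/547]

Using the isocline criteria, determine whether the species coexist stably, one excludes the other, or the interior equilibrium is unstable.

Compare the nullcline intercepts: K1/α12 = 155/1.52 = 102 < K2 = 547; K2/α21 = 547/0.282 = 1940 > K1 = 155.
Since the inequalities point opposite ways, species 2 can invade but species 1 cannot.

species 2 excludes species 1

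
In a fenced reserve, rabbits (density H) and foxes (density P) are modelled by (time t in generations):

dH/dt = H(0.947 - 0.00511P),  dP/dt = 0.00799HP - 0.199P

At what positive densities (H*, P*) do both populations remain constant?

Set dP/dt = 0 with P > 0: 0.00799H - 0.199 = 0, so H* = 0.199/0.00799 = 24.9.
Set dH/dt = 0 with H > 0: 0.947 - 0.00511P = 0, so P* = 0.947/0.00511 = 185.

H* ≈ 24.9, P* ≈ 185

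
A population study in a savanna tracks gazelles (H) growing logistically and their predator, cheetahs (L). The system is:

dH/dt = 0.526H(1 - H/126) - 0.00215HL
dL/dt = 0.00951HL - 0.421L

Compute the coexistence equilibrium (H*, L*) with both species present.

From dL/dt = 0 with L > 0: 0.00951H* = 0.421, so H* = 44.3.
Substitute into dH/dt = 0: 0.526(1 - 44.3/126) = 0.00215L*.
The bracket is 0.649, giving L* = 0.341/0.00215 = 159.

H* ≈ 44.3, L* ≈ 159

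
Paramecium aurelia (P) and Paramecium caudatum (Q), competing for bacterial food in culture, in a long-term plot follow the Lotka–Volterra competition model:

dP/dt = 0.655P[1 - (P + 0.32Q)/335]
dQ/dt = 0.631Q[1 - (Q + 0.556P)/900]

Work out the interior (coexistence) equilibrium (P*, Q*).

P* ≈ 57.2, Q* ≈ 868

Setting both brackets to zero gives the nullclines P + 0.32Q = 335 and 0.556P + Q = 900.
Substituting Q = 900 - 0.556P into the first: P(1 - 0.32·0.556) = 335 - 0.32·900.
So P* = 47/0.822 = 57.2, and then Q* = 900 - 0.556·57.2 = 868.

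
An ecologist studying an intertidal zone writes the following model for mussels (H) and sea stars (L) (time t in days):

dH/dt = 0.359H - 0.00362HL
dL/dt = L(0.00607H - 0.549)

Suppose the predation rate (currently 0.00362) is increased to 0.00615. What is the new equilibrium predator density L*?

L* ≈ 58.4

At the interior fixed point, setting dH/dt = 0 with H > 0 fixes L* = (prey growth rate)/(HL coefficient) — independent of the other coefficients.
With the change, L* = 0.359/0.00615 = 58.4; it falls from 99.2.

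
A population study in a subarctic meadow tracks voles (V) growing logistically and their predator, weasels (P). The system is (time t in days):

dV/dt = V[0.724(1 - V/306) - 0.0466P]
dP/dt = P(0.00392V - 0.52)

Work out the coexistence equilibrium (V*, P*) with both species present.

From dP/dt = 0 with P > 0: 0.00392V* = 0.52, so V* = 133.
Substitute into dV/dt = 0: 0.724(1 - 133/306) = 0.0466P*.
The bracket is 0.566, giving P* = 0.41/0.0466 = 8.8.

V* ≈ 133, P* ≈ 8.8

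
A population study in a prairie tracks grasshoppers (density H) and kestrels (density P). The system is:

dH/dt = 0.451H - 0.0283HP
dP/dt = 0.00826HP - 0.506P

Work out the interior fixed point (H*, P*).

H* ≈ 61.3, P* ≈ 15.9

Set dP/dt = 0 with P > 0: 0.00826H - 0.506 = 0, so H* = 0.506/0.00826 = 61.3.
Set dH/dt = 0 with H > 0: 0.451 - 0.0283P = 0, so P* = 0.451/0.0283 = 15.9.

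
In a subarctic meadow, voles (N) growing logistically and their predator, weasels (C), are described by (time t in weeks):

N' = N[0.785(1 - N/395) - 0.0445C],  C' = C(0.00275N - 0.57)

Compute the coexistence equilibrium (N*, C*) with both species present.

N* ≈ 207, C* ≈ 8.38

From dC/dt = 0 with C > 0: 0.00275N* = 0.57, so N* = 207.
Substitute into dN/dt = 0: 0.785(1 - 207/395) = 0.0445C*.
The bracket is 0.475, giving C* = 0.373/0.0445 = 8.38.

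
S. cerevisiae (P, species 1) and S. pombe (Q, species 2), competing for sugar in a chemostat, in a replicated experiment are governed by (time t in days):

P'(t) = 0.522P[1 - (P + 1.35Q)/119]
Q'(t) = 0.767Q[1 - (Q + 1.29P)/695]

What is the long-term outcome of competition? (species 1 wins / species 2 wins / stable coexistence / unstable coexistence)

species 2 excludes species 1

Compare the nullcline intercepts: K1/α12 = 119/1.35 = 88.1 < K2 = 695; K2/α21 = 695/1.29 = 539 > K1 = 119.
Since the inequalities point opposite ways, species 2 can invade but species 1 cannot.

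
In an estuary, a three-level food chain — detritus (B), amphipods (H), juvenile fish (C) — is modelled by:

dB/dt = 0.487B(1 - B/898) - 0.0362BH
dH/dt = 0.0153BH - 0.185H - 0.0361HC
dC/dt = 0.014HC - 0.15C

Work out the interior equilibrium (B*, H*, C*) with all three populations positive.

From dC/dt = 0: 0.014H* = 0.15, so H* = 10.7.
From dB/dt = 0: 0.487(1 - B*/898) = 0.0362·10.7, giving B* = 898·(1 - 0.796) = 183.
From dH/dt = 0: 0.0153·183 - 0.185 = 0.0361C*, so C* = 2.61/0.0361 = 72.4.

B* ≈ 183, H* ≈ 10.7, C* ≈ 72.4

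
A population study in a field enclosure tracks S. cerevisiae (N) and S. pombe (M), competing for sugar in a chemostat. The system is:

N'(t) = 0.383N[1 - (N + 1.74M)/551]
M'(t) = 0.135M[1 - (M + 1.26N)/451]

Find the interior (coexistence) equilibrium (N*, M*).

Setting both brackets to zero gives the nullclines N + 1.74M = 551 and 1.26N + M = 451.
Substituting M = 451 - 1.26N into the first: N(1 - 1.74·1.26) = 551 - 1.74·451.
So N* = -234/-1.19 = 196, and then M* = 451 - 1.26·196 = 204.

N* ≈ 196, M* ≈ 204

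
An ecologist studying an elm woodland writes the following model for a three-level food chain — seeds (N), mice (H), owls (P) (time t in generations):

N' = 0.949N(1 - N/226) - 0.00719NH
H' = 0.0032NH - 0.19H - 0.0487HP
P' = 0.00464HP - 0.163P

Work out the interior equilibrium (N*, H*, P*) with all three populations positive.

N* ≈ 166, H* ≈ 35.1, P* ≈ 7

From dP/dt = 0: 0.00464H* = 0.163, so H* = 35.1.
From dN/dt = 0: 0.949(1 - N*/226) = 0.00719·35.1, giving N* = 226·(1 - 0.266) = 166.
From dH/dt = 0: 0.0032·166 - 0.19 = 0.0487P*, so P* = 0.341/0.0487 = 7.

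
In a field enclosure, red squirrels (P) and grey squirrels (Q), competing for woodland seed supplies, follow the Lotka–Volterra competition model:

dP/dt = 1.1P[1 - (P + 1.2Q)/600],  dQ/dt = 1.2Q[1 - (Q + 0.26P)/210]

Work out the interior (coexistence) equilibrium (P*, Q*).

Setting both brackets to zero gives the nullclines P + 1.2Q = 600 and 0.26P + Q = 210.
Substituting Q = 210 - 0.26P into the first: P(1 - 1.2·0.26) = 600 - 1.2·210.
So P* = 348/0.688 = 506, and then Q* = 210 - 0.26·506 = 78.5.

P* ≈ 506, Q* ≈ 78.5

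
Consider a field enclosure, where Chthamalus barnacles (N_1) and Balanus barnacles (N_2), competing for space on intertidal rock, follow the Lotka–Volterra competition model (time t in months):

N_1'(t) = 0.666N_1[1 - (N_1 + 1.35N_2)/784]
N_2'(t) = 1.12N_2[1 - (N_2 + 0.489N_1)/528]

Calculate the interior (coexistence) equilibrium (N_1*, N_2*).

Setting both brackets to zero gives the nullclines N_1 + 1.35N_2 = 784 and 0.489N_1 + N_2 = 528.
Substituting N_2 = 528 - 0.489N_1 into the first: N_1(1 - 1.35·0.489) = 784 - 1.35·528.
So N_1* = 71.2/0.34 = 210, and then N_2* = 528 - 0.489·210 = 426.

N_1* ≈ 210, N_2* ≈ 426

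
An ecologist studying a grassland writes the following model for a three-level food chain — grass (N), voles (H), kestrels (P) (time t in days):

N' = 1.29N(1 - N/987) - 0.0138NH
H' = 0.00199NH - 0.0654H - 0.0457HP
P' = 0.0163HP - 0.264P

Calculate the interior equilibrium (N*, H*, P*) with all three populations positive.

N* ≈ 816, H* ≈ 16.2, P* ≈ 34.1

From dP/dt = 0: 0.0163H* = 0.264, so H* = 16.2.
From dN/dt = 0: 1.29(1 - N*/987) = 0.0138·16.2, giving N* = 987·(1 - 0.173) = 816.
From dH/dt = 0: 0.00199·816 - 0.0654 = 0.0457P*, so P* = 1.56/0.0457 = 34.1.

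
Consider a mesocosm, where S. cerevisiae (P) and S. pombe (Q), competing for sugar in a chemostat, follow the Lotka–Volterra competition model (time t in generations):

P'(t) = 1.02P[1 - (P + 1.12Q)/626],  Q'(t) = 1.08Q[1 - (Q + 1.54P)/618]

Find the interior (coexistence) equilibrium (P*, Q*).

P* ≈ 91.3, Q* ≈ 477

Setting both brackets to zero gives the nullclines P + 1.12Q = 626 and 1.54P + Q = 618.
Substituting Q = 618 - 1.54P into the first: P(1 - 1.12·1.54) = 626 - 1.12·618.
So P* = -66.2/-0.725 = 91.3, and then Q* = 618 - 1.54·91.3 = 477.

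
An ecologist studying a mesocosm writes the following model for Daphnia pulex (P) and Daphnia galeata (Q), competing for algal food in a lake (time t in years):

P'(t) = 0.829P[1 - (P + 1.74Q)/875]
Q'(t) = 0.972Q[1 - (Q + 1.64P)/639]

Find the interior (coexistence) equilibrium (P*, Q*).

Setting both brackets to zero gives the nullclines P + 1.74Q = 875 and 1.64P + Q = 639.
Substituting Q = 639 - 1.64P into the first: P(1 - 1.74·1.64) = 875 - 1.74·639.
So P* = -237/-1.85 = 128, and then Q* = 639 - 1.64·128 = 429.

P* ≈ 128, Q* ≈ 429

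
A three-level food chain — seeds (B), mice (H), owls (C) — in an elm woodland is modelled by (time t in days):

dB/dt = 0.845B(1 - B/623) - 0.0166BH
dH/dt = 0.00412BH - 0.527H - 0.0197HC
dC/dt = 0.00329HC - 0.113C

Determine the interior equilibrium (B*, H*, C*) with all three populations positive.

From dC/dt = 0: 0.00329H* = 0.113, so H* = 34.3.
From dB/dt = 0: 0.845(1 - B*/623) = 0.0166·34.3, giving B* = 623·(1 - 0.675) = 203.
From dH/dt = 0: 0.00412·203 - 0.527 = 0.0197C*, so C* = 0.308/0.0197 = 15.6.

B* ≈ 203, H* ≈ 34.3, C* ≈ 15.6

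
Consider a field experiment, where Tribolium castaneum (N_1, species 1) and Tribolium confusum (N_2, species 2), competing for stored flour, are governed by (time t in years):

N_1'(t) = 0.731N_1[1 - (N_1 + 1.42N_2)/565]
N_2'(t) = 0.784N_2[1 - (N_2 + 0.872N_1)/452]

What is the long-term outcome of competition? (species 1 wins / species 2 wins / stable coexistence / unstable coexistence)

Compare the nullcline intercepts: K1/α12 = 565/1.42 = 398 < K2 = 452; K2/α21 = 452/0.872 = 518 < K1 = 565.
Since both are reversed, neither can invade when rare; the interior point is a saddle.

unstable coexistence (outcome depends on initial conditions)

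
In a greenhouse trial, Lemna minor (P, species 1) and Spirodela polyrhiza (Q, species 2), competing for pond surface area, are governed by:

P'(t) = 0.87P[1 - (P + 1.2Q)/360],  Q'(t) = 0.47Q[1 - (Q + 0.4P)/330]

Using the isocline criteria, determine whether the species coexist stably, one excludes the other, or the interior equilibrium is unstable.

species 2 excludes species 1

Compare the nullcline intercepts: K1/α12 = 360/1.2 = 300 < K2 = 330; K2/α21 = 330/0.4 = 825 > K1 = 360.
Since the inequalities point opposite ways, species 2 can invade but species 1 cannot.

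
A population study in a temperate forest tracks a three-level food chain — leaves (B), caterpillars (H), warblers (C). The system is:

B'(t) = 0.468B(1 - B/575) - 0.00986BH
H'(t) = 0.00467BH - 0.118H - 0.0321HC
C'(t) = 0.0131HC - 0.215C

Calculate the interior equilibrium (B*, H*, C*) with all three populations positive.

From dC/dt = 0: 0.0131H* = 0.215, so H* = 16.4.
From dB/dt = 0: 0.468(1 - B*/575) = 0.00986·16.4, giving B* = 575·(1 - 0.346) = 376.
From dH/dt = 0: 0.00467·376 - 0.118 = 0.0321C*, so C* = 1.64/0.0321 = 51.1.

B* ≈ 376, H* ≈ 16.4, C* ≈ 51.1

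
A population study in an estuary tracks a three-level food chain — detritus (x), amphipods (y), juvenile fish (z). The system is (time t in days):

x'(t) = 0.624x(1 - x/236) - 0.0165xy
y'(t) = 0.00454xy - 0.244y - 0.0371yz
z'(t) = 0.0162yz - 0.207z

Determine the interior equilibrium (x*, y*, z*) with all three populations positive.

From dz/dt = 0: 0.0162y* = 0.207, so y* = 12.8.
From dx/dt = 0: 0.624(1 - x*/236) = 0.0165·12.8, giving x* = 236·(1 - 0.338) = 156.
From dy/dt = 0: 0.00454·156 - 0.244 = 0.0371z*, so z* = 0.465/0.0371 = 12.5.

x* ≈ 156, y* ≈ 12.8, z* ≈ 12.5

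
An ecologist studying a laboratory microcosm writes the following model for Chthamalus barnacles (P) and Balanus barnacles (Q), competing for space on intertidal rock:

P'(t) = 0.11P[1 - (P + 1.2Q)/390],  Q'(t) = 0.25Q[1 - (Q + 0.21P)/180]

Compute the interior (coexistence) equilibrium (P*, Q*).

Setting both brackets to zero gives the nullclines P + 1.2Q = 390 and 0.21P + Q = 180.
Substituting Q = 180 - 0.21P into the first: P(1 - 1.2·0.21) = 390 - 1.2·180.
So P* = 174/0.748 = 233, and then Q* = 180 - 0.21·233 = 131.

P* ≈ 233, Q* ≈ 131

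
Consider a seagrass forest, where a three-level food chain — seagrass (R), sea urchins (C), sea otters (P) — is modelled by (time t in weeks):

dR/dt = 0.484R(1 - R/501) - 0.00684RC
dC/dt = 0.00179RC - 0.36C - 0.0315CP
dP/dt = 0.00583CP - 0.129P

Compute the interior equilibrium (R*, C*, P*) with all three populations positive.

From dP/dt = 0: 0.00583C* = 0.129, so C* = 22.1.
From dR/dt = 0: 0.484(1 - R*/501) = 0.00684·22.1, giving R* = 501·(1 - 0.313) = 344.
From dC/dt = 0: 0.00179·344 - 0.36 = 0.0315P*, so P* = 0.256/0.0315 = 8.14.

R* ≈ 344, C* ≈ 22.1, P* ≈ 8.14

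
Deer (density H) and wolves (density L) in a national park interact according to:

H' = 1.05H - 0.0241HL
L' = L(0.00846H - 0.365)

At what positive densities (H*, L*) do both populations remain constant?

Set dL/dt = 0 with L > 0: 0.00846H - 0.365 = 0, so H* = 0.365/0.00846 = 43.1.
Set dH/dt = 0 with H > 0: 1.05 - 0.0241L = 0, so L* = 1.05/0.0241 = 43.6.

H* ≈ 43.1, L* ≈ 43.6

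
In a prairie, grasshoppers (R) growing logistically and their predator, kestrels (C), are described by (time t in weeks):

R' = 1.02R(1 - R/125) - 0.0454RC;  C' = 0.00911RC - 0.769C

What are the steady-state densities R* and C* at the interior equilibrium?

From dC/dt = 0 with C > 0: 0.00911R* = 0.769, so R* = 84.4.
Substitute into dR/dt = 0: 1.02(1 - 84.4/125) = 0.0454C*.
The bracket is 0.325, giving C* = 0.331/0.0454 = 7.29.

R* ≈ 84.4, C* ≈ 7.29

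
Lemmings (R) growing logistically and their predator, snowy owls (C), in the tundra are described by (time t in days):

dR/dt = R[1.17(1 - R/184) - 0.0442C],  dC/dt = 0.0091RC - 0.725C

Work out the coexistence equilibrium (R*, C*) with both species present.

R* ≈ 79.7, C* ≈ 15

From dC/dt = 0 with C > 0: 0.0091R* = 0.725, so R* = 79.7.
Substitute into dR/dt = 0: 1.17(1 - 79.7/184) = 0.0442C*.
The bracket is 0.567, giving C* = 0.663/0.0442 = 15.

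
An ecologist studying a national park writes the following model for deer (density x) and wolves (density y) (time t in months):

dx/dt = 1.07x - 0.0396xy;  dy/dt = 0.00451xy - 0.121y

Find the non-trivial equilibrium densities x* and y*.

Set dy/dt = 0 with y > 0: 0.00451x - 0.121 = 0, so x* = 0.121/0.00451 = 26.8.
Set dx/dt = 0 with x > 0: 1.07 - 0.0396y = 0, so y* = 1.07/0.0396 = 27.

x* ≈ 26.8, y* ≈ 27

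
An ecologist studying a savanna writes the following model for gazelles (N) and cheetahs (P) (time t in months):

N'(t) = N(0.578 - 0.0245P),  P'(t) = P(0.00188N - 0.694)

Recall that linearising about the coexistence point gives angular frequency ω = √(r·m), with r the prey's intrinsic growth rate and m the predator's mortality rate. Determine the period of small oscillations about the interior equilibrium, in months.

T ≈ 9.92 months

Here r = 0.578 and m = 0.694, so r·m = 0.401.
ω = √0.401 = 0.633 per month, hence T = 2π/ω ≈ 9.92 months.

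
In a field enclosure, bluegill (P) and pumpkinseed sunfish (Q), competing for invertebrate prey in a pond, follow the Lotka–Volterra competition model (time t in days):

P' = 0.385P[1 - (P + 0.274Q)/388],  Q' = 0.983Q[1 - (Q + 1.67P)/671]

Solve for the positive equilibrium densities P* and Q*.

P* ≈ 376, Q* ≈ 42.5

Setting both brackets to zero gives the nullclines P + 0.274Q = 388 and 1.67P + Q = 671.
Substituting Q = 671 - 1.67P into the first: P(1 - 0.274·1.67) = 388 - 0.274·671.
So P* = 204/0.542 = 376, and then Q* = 671 - 1.67·376 = 42.5.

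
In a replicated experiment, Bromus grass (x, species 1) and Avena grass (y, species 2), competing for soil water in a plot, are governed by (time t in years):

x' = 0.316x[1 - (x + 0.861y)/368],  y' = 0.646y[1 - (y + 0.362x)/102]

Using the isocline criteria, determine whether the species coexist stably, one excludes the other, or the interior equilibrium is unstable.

Compare the nullcline intercepts: K1/α12 = 368/0.861 = 427 > K2 = 102; K2/α21 = 102/0.362 = 282 < K1 = 368.
Since the inequalities point opposite ways, species 1 can invade but species 2 cannot.

species 1 excludes species 2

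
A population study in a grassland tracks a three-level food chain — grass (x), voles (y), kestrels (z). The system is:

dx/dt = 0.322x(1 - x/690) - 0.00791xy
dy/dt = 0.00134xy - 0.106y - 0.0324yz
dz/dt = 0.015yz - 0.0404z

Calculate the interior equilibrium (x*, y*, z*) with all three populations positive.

x* ≈ 644, y* ≈ 2.69, z* ≈ 23.4

From dz/dt = 0: 0.015y* = 0.0404, so y* = 2.69.
From dx/dt = 0: 0.322(1 - x*/690) = 0.00791·2.69, giving x* = 690·(1 - 0.0662) = 644.
From dy/dt = 0: 0.00134·644 - 0.106 = 0.0324z*, so z* = 0.757/0.0324 = 23.4.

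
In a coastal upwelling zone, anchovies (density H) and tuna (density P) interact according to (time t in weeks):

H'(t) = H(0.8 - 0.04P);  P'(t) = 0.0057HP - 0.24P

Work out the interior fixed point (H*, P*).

Set dP/dt = 0 with P > 0: 0.0057H - 0.24 = 0, so H* = 0.24/0.0057 = 42.1.
Set dH/dt = 0 with H > 0: 0.8 - 0.04P = 0, so P* = 0.8/0.04 = 20.

H* ≈ 42.1, P* ≈ 20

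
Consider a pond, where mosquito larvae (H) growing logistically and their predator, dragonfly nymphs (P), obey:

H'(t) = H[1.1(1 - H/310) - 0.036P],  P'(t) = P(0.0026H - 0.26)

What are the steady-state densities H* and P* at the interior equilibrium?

From dP/dt = 0 with P > 0: 0.0026H* = 0.26, so H* = 100.
Substitute into dH/dt = 0: 1.1(1 - 100/310) = 0.036P*.
The bracket is 0.677, giving P* = 0.745/0.036 = 20.7.

H* ≈ 100, P* ≈ 20.7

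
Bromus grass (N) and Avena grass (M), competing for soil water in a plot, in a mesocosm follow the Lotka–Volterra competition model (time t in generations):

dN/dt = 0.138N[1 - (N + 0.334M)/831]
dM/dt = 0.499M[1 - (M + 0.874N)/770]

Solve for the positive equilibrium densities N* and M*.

Setting both brackets to zero gives the nullclines N + 0.334M = 831 and 0.874N + M = 770.
Substituting M = 770 - 0.874N into the first: N(1 - 0.334·0.874) = 831 - 0.334·770.
So N* = 574/0.708 = 810, and then M* = 770 - 0.874·810 = 61.7.

N* ≈ 810, M* ≈ 61.7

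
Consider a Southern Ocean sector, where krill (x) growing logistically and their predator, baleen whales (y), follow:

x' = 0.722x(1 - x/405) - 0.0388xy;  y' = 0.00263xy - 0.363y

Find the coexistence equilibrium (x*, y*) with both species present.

From dy/dt = 0 with y > 0: 0.00263x* = 0.363, so x* = 138.
Substitute into dx/dt = 0: 0.722(1 - 138/405) = 0.0388y*.
The bracket is 0.659, giving y* = 0.476/0.0388 = 12.3.

x* ≈ 138, y* ≈ 12.3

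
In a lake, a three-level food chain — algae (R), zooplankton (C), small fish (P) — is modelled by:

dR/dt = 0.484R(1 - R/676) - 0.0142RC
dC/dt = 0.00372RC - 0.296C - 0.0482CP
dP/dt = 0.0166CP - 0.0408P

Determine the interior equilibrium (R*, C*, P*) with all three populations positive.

R* ≈ 627, C* ≈ 2.46, P* ≈ 42.3

From dP/dt = 0: 0.0166C* = 0.0408, so C* = 2.46.
From dR/dt = 0: 0.484(1 - R*/676) = 0.0142·2.46, giving R* = 676·(1 - 0.0721) = 627.
From dC/dt = 0: 0.00372·627 - 0.296 = 0.0482P*, so P* = 2.04/0.0482 = 42.3.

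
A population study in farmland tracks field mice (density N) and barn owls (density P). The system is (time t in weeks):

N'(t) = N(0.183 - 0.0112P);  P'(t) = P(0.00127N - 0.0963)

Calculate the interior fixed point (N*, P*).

N* ≈ 75.8, P* ≈ 16.3

Set dP/dt = 0 with P > 0: 0.00127N - 0.0963 = 0, so N* = 0.0963/0.00127 = 75.8.
Set dN/dt = 0 with N > 0: 0.183 - 0.0112P = 0, so P* = 0.183/0.0112 = 16.3.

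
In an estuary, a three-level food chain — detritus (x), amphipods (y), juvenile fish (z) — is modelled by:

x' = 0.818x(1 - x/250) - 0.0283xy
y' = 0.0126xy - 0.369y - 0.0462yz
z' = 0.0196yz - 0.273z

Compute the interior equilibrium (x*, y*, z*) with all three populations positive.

x* ≈ 130, y* ≈ 13.9, z* ≈ 27.3

From dz/dt = 0: 0.0196y* = 0.273, so y* = 13.9.
From dx/dt = 0: 0.818(1 - x*/250) = 0.0283·13.9, giving x* = 250·(1 - 0.482) = 130.
From dy/dt = 0: 0.0126·130 - 0.369 = 0.0462z*, so z* = 1.26/0.0462 = 27.3.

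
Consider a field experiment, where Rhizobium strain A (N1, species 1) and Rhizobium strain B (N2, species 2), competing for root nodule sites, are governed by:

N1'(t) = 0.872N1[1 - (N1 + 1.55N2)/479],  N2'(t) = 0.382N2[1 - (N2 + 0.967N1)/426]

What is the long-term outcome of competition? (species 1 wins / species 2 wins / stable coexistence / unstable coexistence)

Compare the nullcline intercepts: K1/α12 = 479/1.55 = 309 < K2 = 426; K2/α21 = 426/0.967 = 441 < K1 = 479.
Since both are reversed, neither can invade when rare; the interior point is a saddle.

unstable coexistence (outcome depends on initial conditions)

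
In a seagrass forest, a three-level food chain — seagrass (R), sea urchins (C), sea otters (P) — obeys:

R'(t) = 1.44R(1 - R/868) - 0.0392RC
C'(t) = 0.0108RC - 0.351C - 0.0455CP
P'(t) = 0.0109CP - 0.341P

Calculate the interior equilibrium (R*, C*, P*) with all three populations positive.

R* ≈ 129, C* ≈ 31.3, P* ≈ 22.9

From dP/dt = 0: 0.0109C* = 0.341, so C* = 31.3.
From dR/dt = 0: 1.44(1 - R*/868) = 0.0392·31.3, giving R* = 868·(1 - 0.852) = 129.
From dC/dt = 0: 0.0108·129 - 0.351 = 0.0455P*, so P* = 1.04/0.0455 = 22.9.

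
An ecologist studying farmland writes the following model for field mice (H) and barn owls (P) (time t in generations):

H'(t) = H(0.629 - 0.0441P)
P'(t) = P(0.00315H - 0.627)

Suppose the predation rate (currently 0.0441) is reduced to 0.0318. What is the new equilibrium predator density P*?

P* ≈ 19.8

At the interior fixed point, setting dH/dt = 0 with H > 0 fixes P* = (prey growth rate)/(HP coefficient) — independent of the other coefficients.
With the change, P* = 0.629/0.0318 = 19.8; it rises from 14.3.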